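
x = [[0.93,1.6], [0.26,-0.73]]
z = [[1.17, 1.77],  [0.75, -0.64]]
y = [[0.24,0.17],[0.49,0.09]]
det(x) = -1.09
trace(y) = 0.33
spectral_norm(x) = 1.92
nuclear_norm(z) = 3.10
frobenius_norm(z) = 2.34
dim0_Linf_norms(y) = [0.49, 0.17]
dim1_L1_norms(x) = [2.53, 0.99]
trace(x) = 0.20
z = x + y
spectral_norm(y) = 0.57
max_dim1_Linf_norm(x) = 1.6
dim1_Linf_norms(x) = [1.6, 0.73]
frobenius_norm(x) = 2.01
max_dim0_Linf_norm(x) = 1.6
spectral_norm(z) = 2.13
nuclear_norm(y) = 0.68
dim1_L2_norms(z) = [2.12, 0.99]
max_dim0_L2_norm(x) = 1.76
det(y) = -0.06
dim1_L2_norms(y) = [0.29, 0.5]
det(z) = -2.08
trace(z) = 0.53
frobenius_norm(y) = 0.58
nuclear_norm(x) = 2.49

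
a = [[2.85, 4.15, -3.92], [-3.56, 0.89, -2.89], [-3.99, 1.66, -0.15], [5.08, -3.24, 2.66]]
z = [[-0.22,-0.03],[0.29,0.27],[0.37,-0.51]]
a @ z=[[-0.87, 3.03], [-0.03, 1.82], [1.30, 0.64], [-1.07, -2.38]]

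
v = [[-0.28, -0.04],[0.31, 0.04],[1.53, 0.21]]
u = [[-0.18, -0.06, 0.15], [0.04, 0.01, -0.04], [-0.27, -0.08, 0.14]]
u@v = [[0.26,  0.04], [-0.07,  -0.01], [0.26,  0.04]]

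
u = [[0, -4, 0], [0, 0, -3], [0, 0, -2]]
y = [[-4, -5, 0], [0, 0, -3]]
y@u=[[0, 16, 15], [0, 0, 6]]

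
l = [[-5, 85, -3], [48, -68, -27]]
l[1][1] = -68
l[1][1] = -68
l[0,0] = -5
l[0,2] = -3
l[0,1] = 85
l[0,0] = -5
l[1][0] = 48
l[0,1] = 85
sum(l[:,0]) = 43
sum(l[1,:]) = -47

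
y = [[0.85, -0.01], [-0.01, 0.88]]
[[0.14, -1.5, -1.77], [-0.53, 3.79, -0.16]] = y @ [[0.16,-1.71,-2.08], [-0.6,4.29,-0.20]]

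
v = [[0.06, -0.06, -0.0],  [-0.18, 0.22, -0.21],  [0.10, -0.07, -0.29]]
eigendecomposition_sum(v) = [[0.05, -0.06, 0.02], [-0.21, 0.23, -0.08], [0.03, -0.04, 0.01]] + [[0.00, 0.00, -0.0], [0.0, 0.0, -0.00], [0.0, 0.0, -0.00]] + [[0.00, -0.00, -0.02],  [0.03, -0.01, -0.13],  [0.07, -0.03, -0.3]]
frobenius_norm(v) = 0.48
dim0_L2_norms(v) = [0.21, 0.24, 0.36]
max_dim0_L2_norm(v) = 0.36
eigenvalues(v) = [0.3, 0.0, -0.31]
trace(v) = -0.01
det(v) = -0.00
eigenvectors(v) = [[0.24,  -0.72,  0.06], [-0.96,  -0.68,  0.38], [0.15,  -0.08,  0.92]]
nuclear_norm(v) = 0.68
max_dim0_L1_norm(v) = 0.5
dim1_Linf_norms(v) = [0.06, 0.22, 0.29]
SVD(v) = [[-0.11, -0.25, -0.96], [0.86, 0.46, -0.22], [0.5, -0.85, 0.16]] @ diag([0.3795245048201809, 0.2950475987022414, 0.002839848770192359]) @ [[-0.29, 0.42, -0.86], [-0.62, 0.60, 0.51], [-0.73, -0.68, -0.09]]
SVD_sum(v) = [[0.01, -0.02, 0.04], [-0.10, 0.14, -0.28], [-0.06, 0.08, -0.16]] + [[0.05, -0.04, -0.04], [-0.08, 0.08, 0.07], [0.16, -0.15, -0.13]] + [[0.0, 0.00, 0.0],[0.0, 0.00, 0.00],[-0.0, -0.0, -0.0]]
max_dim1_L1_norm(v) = 0.61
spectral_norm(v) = 0.38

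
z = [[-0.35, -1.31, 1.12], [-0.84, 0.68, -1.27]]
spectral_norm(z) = 2.23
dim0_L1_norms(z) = [1.19, 1.99, 2.39]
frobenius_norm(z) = 2.42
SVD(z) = [[-0.73, 0.68], [0.68, 0.73]] @ diag([2.22759310365863, 0.954844995029305]) @ [[-0.14, 0.64, -0.76], [-0.89, -0.41, -0.18]]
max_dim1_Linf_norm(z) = 1.31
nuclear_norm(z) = 3.18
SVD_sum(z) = [[0.23, -1.04, 1.24], [-0.21, 0.97, -1.14]] + [[-0.58, -0.27, -0.12],[-0.63, -0.29, -0.13]]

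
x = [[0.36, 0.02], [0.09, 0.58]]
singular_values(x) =[0.59, 0.35]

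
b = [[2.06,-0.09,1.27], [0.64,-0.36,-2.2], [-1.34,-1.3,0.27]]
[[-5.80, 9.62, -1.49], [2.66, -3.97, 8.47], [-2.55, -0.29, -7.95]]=b@[[-1.39, 2.77, 1.82], [2.96, -2.02, 3.43], [-2.1, 2.94, -3.88]]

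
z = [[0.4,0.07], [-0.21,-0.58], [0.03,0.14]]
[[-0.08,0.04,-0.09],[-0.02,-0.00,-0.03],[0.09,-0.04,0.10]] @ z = [[-0.04, -0.04], [-0.01, -0.01], [0.05, 0.04]]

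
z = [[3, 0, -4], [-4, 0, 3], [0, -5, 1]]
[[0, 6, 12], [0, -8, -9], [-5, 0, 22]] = z@[[0, 2, 0], [1, 0, -5], [0, 0, -3]]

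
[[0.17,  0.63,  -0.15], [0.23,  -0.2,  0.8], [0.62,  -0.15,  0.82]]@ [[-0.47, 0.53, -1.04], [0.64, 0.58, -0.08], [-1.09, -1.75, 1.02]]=[[0.49, 0.72, -0.38], [-1.11, -1.39, 0.59], [-1.28, -1.19, 0.2]]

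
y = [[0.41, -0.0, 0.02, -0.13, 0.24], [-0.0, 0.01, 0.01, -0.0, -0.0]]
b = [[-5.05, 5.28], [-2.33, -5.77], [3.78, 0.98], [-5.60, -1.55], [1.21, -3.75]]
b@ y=[[-2.07, 0.05, -0.05, 0.66, -1.21], [-0.96, -0.06, -0.1, 0.3, -0.56], [1.55, 0.01, 0.09, -0.49, 0.91], [-2.3, -0.02, -0.13, 0.73, -1.34], [0.50, -0.04, -0.01, -0.16, 0.29]]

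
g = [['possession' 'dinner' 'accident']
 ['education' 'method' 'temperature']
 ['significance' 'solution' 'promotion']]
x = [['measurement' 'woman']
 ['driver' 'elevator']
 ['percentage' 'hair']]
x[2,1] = 'hair'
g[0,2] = 'accident'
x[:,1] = ['woman', 'elevator', 'hair']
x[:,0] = ['measurement', 'driver', 'percentage']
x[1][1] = 'elevator'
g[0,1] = 'dinner'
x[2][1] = 'hair'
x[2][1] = 'hair'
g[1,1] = 'method'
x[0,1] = 'woman'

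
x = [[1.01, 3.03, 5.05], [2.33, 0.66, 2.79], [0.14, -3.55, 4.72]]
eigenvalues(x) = [(-2.13+0j), (4.26+3.27j), (4.26-3.27j)]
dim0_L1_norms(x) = [3.48, 7.24, 12.56]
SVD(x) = [[0.69, -0.57, 0.45],[0.43, -0.18, -0.89],[0.59, 0.8, 0.12]] @ diag([7.6488793682308085, 4.7912447829425, 1.6706938199979424]) @ [[0.23, 0.04, 0.97],[-0.18, -0.98, 0.08],[-0.96, 0.20, 0.22]]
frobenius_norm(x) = 9.18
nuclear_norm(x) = 14.11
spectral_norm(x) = 7.65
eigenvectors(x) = [[-0.85+0.00j, (0.69+0j), 0.69-0.00j], [0.46+0.00j, (0.5-0.07j), (0.5+0.07j)], [0.25+0.00j, 0.15+0.49j, 0.15-0.49j]]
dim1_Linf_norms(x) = [5.05, 2.79, 4.72]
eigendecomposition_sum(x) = [[-1.20+0.00j, 1.60+0.00j, 0.23-0.00j], [0.64-0.00j, -0.86-0.00j, (-0.12+0j)], [(0.36-0j), -0.48-0.00j, -0.07+0.00j]] + [[(1.1+0.48j),(0.72+2.38j),(2.41-2.66j)], [0.84+0.23j,0.76+1.64j,1.46-2.16j], [(-0.11+0.88j),(-1.54+1.01j),(2.39+1.14j)]] + [[(1.1-0.48j),0.72-2.38j,(2.41+2.66j)], [(0.84-0.23j),(0.76-1.64j),(1.46+2.16j)], [(-0.11-0.88j),(-1.54-1.01j),2.39-1.14j]]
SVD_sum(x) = [[1.22,0.19,5.11], [0.76,0.12,3.18], [1.04,0.16,4.37]] + [[0.50, 2.69, -0.22], [0.16, 0.83, -0.07], [-0.7, -3.76, 0.31]] + [[-0.71,  0.15,  0.16], [1.41,  -0.29,  -0.33], [-0.2,  0.04,  0.05]]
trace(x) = 6.39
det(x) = -61.23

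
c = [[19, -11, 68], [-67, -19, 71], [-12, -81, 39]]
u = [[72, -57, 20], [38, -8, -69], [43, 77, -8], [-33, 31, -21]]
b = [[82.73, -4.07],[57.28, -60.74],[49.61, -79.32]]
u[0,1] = -57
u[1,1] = -8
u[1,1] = -8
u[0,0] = 72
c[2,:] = [-12, -81, 39]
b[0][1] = -4.07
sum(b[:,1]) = -144.13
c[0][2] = 68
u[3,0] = -33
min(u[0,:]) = -57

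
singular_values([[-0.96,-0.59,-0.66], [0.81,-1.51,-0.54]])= [1.83, 1.25]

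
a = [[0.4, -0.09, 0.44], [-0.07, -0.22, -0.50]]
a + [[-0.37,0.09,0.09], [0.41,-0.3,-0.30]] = [[0.03, 0.00, 0.53], [0.34, -0.52, -0.80]]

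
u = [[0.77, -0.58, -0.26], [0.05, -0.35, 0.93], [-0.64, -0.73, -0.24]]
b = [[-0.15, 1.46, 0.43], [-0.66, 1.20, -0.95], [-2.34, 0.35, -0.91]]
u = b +[[0.92, -2.04, -0.69],[0.71, -1.55, 1.88],[1.70, -1.08, 0.67]]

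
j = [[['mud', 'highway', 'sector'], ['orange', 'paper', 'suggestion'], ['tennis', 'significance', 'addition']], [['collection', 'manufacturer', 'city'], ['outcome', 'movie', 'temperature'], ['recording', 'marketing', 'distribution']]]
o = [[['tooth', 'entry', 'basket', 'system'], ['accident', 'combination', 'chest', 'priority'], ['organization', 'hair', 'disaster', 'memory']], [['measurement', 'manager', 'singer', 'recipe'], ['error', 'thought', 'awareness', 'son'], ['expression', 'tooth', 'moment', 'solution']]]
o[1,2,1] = 'tooth'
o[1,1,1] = 'thought'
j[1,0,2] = 'city'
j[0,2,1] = 'significance'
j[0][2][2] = 'addition'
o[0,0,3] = 'system'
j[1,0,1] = 'manufacturer'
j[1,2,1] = 'marketing'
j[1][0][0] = 'collection'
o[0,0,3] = 'system'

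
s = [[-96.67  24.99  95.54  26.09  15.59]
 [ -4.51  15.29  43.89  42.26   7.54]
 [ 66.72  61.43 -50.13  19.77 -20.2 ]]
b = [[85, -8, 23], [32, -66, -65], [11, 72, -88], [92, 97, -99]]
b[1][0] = 32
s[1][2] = 43.89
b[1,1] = -66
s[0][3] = 26.09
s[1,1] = 15.29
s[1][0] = -4.51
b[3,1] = 97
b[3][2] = -99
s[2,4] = -20.2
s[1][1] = 15.29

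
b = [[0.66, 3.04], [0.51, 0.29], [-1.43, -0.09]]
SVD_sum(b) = [[0.92,2.96], [0.13,0.41], [-0.15,-0.49]] + [[-0.26, 0.08],  [0.38, -0.12],  [-1.28, 0.40]]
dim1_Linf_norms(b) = [3.04, 0.51, 1.43]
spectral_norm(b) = 3.17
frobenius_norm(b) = 3.47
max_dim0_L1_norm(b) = 3.42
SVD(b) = [[0.98, -0.19], [0.14, 0.28], [-0.16, -0.94]] @ diag([3.169723206623598, 1.4238169803004215]) @ [[0.30, 0.95], [0.95, -0.3]]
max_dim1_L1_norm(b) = 3.7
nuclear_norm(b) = 4.59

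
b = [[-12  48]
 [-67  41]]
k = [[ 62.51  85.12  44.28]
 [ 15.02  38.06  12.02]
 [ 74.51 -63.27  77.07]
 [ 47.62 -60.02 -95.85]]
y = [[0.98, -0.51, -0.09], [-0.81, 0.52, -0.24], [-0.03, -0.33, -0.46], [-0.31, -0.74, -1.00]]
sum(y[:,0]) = -0.15900000000000006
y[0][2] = -0.088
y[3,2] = -0.998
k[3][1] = -60.02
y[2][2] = -0.463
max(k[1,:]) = 38.06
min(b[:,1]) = 41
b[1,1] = 41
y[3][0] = -0.306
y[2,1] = -0.332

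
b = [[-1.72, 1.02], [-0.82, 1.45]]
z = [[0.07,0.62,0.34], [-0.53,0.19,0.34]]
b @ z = [[-0.66, -0.87, -0.24], [-0.83, -0.23, 0.21]]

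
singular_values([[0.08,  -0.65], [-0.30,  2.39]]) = [2.5, 0.0]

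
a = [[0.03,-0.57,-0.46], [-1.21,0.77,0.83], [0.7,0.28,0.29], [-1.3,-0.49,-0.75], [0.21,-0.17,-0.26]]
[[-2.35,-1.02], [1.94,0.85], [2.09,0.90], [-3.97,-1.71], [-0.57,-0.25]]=a @[[1.22, 0.52], [3.44, 1.49], [0.93, 0.40]]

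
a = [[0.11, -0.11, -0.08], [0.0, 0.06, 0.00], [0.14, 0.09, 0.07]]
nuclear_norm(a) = 0.40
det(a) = 0.00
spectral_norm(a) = 0.19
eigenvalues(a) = [(0.09+0.1j), (0.09-0.1j), (0.06+0j)]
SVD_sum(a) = [[-0.03, -0.07, -0.05],[0.02, 0.04, 0.02],[0.06, 0.12, 0.08]] + [[0.14, -0.05, -0.03], [-0.02, 0.01, 0.0], [0.08, -0.03, -0.02]] + [[0.00, 0.0, -0.01], [0.0, 0.02, -0.03], [-0.0, -0.0, 0.0]]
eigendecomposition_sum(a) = [[0.05+0.04j, (-0.04+0.08j), -0.04+0.03j], [0j, 0.00+0.00j, 0j], [(0.07-0.06j), (0.1+0.07j), (0.04+0.06j)]] + [[(0.05-0.04j),-0.04-0.08j,(-0.04-0.03j)], [0.00+0.00j,0j,0j], [(0.07+0.06j),0.10-0.07j,0.04-0.06j]] + [[0.00+0.00j, (-0.03+0j), 0j], [0j, 0.06+0.00j, 0.00+0.00j], [0.00+0.00j, -0.10+0.00j, 0.00+0.00j]]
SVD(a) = [[0.48, 0.85, -0.22], [-0.25, -0.1, -0.96], [-0.84, 0.51, 0.16]] @ diag([0.18509994073136204, 0.17703225797969246, 0.03460623608336923]) @ [[-0.36, -0.77, -0.52], [0.93, -0.31, -0.18], [-0.02, -0.56, 0.83]]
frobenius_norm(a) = 0.26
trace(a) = 0.24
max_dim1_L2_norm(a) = 0.18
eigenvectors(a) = [[(0.11+0.59j), (0.11-0.59j), (-0.26+0j)], [0j, 0.00-0.00j, 0.49+0.00j], [0.80+0.00j, 0.80-0.00j, (-0.83+0j)]]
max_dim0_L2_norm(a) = 0.18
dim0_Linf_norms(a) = [0.14, 0.11, 0.08]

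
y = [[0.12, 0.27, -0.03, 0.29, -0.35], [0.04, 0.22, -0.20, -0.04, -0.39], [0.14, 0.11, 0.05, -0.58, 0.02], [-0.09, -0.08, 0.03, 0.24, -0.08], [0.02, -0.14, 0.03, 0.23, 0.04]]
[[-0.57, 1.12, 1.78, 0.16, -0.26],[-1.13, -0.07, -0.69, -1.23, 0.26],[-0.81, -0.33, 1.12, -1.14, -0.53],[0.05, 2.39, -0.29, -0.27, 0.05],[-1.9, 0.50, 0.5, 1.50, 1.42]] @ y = [[0.21, 0.31, -0.12, -1.26, -0.22],[-0.12, -0.33, -0.02, -0.16, 0.52],[0.14, -0.0, 0.10, -1.27, 0.5],[0.09, 0.52, -0.5, 0.03, -0.93],[-0.24, -0.67, 0.07, -0.17, 0.42]]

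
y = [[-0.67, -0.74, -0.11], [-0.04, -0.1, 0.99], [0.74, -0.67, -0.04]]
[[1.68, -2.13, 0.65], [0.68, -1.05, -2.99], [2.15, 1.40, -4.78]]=y@[[0.45, 2.51, -3.86], [-2.74, 0.74, 3.04], [0.43, -0.88, -2.87]]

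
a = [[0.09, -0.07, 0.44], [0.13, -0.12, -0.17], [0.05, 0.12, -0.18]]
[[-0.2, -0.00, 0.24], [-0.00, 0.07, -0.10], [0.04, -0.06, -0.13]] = a@[[-0.46, -0.11, -0.19], [0.0, -0.57, -0.14], [-0.35, -0.07, 0.57]]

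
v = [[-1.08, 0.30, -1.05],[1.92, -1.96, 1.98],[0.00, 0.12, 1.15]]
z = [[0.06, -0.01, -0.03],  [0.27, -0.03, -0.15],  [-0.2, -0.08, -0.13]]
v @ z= [[0.23, 0.09, 0.12], [-0.81, -0.12, -0.02], [-0.2, -0.1, -0.17]]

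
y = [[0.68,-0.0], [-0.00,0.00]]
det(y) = 0.000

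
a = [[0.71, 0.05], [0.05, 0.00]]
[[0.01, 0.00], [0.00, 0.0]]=a @ [[0.01, -0.00], [-0.03, 0.01]]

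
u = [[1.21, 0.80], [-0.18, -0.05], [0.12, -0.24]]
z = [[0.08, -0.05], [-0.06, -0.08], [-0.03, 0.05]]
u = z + [[1.13, 0.85],  [-0.12, 0.03],  [0.15, -0.29]]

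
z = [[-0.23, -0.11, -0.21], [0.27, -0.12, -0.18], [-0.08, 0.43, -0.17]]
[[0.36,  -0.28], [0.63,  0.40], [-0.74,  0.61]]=z@[[0.58, 1.44], [-2.11, 1.31], [-1.24, -0.95]]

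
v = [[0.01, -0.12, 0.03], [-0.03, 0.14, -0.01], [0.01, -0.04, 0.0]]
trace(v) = 0.15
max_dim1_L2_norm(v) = 0.14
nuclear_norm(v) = 0.21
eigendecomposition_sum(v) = [[0.02, -0.12, 0.01], [-0.03, 0.14, -0.01], [0.01, -0.04, 0.0]] + [[-0.01, -0.00, 0.02], [-0.0, -0.0, 0.00], [0.0, 0.0, -0.00]] + [[-0.00, -0.0, -0.0],  [-0.00, -0.00, -0.0],  [-0.0, -0.0, -0.00]]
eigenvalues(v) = [0.17, -0.02, -0.0]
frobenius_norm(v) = 0.19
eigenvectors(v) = [[-0.62, 0.97, 0.80],  [0.76, 0.18, 0.21],  [-0.22, -0.16, 0.56]]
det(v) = 0.00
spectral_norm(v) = 0.19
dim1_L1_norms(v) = [0.16, 0.18, 0.05]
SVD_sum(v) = [[0.02, -0.12, 0.02], [-0.02, 0.14, -0.02], [0.01, -0.04, 0.01]] + [[-0.01, 0.0, 0.01],  [-0.01, 0.00, 0.01],  [0.0, -0.0, -0.01]] + [[-0.0, -0.0, -0.0], [-0.00, -0.00, -0.00], [-0.00, -0.00, -0.0]]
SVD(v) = [[-0.64, -0.76, 0.11],[0.74, -0.57, 0.36],[-0.21, 0.31, 0.93]] @ diag([0.1929957338164027, 0.021269916660650017, 0.0004872103419069836]) @ [[-0.16, 0.98, -0.14], [0.59, -0.02, -0.81], [-0.79, -0.21, -0.57]]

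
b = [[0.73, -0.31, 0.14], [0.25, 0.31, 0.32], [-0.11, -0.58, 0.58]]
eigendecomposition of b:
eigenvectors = [[(0.75+0j),0.23-0.28j,0.23+0.28j], [-0.08+0.00j,(0.07-0.57j),(0.07+0.57j)], [(-0.66+0j),0.74+0.00j,(0.74-0j)]]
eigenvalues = [(0.64+0j), (0.49+0.49j), (0.49-0.49j)]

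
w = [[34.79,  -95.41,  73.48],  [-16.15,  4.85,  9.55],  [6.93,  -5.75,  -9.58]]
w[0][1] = -95.41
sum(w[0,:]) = 12.860000000000007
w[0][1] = -95.41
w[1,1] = 4.85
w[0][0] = 34.79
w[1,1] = 4.85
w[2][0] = 6.93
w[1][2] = 9.55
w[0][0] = 34.79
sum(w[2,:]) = -8.4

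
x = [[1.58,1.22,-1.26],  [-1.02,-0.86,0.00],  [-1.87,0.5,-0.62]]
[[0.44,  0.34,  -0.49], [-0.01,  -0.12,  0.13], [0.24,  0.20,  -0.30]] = x @ [[-0.01, -0.02, 0.03], [0.02, 0.16, -0.19], [-0.34, -0.14, 0.24]]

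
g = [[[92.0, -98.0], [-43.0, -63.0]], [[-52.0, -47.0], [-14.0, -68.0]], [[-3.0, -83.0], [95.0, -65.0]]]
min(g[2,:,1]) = -83.0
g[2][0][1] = -83.0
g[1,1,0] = -14.0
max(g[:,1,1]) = -63.0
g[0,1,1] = -63.0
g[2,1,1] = -65.0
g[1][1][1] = -68.0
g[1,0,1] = -47.0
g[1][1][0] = -14.0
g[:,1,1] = [-63.0, -68.0, -65.0]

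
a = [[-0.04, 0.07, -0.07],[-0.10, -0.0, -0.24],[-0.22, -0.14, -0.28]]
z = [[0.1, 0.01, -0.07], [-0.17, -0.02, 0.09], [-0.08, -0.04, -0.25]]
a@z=[[-0.01,0.00,0.03], [0.01,0.01,0.07], [0.02,0.01,0.07]]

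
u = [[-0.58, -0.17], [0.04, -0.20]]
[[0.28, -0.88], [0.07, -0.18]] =u@ [[-0.36, 1.18], [-0.41, 1.13]]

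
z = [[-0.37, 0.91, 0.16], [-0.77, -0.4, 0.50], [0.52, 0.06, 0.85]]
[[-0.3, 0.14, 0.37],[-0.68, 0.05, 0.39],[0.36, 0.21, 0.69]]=z@[[0.82, 0.02, -0.08], [0.02, 0.12, 0.23], [-0.08, 0.23, 0.85]]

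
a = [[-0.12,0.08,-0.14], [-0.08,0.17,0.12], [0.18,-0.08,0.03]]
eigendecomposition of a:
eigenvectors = [[(0.64+0j), 0.64-0.00j, (0.36+0j)], [0.13+0.43j, 0.13-0.43j, (0.93+0j)], [-0.37-0.51j, -0.37+0.51j, (-0.1+0j)]]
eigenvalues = [(-0.02+0.17j), (-0.02-0.17j), (0.13+0j)]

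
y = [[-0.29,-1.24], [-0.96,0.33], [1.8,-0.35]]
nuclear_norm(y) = 3.37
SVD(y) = [[-0.01, 1.0], [-0.48, -0.09], [0.88, -0.04]] @ diag([2.0923350989862275, 1.2793880699577802]) @ [[0.98,-0.22], [-0.22,-0.98]]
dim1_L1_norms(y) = [1.53, 1.29, 2.15]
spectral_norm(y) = 2.09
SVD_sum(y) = [[-0.01,0.00], [-0.98,0.22], [1.79,-0.40]] + [[-0.28, -1.24], [0.02, 0.11], [0.01, 0.05]]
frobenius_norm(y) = 2.45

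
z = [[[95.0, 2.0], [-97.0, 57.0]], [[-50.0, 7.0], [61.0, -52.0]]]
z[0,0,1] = 2.0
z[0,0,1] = 2.0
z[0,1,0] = -97.0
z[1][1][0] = 61.0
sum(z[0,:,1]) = 59.0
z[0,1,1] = 57.0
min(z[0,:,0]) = -97.0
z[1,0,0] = -50.0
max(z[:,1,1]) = 57.0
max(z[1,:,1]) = 7.0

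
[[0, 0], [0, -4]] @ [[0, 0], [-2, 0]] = [[0, 0], [8, 0]]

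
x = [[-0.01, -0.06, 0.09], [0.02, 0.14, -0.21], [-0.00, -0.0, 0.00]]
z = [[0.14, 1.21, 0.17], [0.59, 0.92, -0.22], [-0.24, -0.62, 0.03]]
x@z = [[-0.06, -0.12, 0.01], [0.14, 0.28, -0.03], [0.00, 0.00, 0.00]]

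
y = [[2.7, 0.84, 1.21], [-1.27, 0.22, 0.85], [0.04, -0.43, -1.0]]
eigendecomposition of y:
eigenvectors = [[-0.87, -0.10, -0.01], [0.49, 0.91, -0.81], [-0.07, -0.40, 0.58]]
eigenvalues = [2.33, -0.01, -0.4]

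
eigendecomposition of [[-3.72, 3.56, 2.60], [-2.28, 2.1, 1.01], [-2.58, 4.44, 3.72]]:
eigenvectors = [[-0.85, 0.39, 0.09], [-0.53, 0.05, -0.51], [0.03, 0.92, 0.86]]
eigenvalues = [-1.58, 2.87, 0.81]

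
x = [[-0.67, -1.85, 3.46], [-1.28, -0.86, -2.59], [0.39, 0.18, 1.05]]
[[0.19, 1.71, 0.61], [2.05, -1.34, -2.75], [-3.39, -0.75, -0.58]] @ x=[[-2.08, -1.71, -3.13],[-0.73, -3.14, 7.68],[3.01, 6.81, -10.4]]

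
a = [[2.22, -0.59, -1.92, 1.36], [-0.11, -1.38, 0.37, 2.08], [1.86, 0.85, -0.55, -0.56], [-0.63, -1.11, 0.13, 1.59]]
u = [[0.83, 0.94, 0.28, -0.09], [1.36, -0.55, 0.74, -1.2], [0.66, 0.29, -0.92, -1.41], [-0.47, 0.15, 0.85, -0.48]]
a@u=[[-0.87,2.06,3.11,2.56], [-2.7,1.07,0.38,0.15], [2.60,1.04,1.18,-0.14], [-2.69,0.29,0.23,0.44]]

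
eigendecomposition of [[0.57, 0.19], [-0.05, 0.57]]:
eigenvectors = [[0.89+0.00j, 0.89-0.00j], [0.00+0.46j, -0.46j]]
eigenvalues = [(0.57+0.1j), (0.57-0.1j)]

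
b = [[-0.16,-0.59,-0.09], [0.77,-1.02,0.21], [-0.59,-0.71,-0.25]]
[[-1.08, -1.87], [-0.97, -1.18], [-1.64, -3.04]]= b@ [[0.43, 1.59], [1.53, 2.58], [1.22, 1.09]]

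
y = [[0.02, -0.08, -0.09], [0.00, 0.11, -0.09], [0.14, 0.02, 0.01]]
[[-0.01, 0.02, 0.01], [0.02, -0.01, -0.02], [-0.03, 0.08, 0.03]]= y @[[-0.26, 0.58, 0.21], [0.14, -0.11, -0.14], [-0.04, 0.02, 0.08]]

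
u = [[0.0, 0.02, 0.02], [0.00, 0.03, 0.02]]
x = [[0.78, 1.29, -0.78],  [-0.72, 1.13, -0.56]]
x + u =[[0.78,1.31,-0.76],[-0.72,1.16,-0.54]]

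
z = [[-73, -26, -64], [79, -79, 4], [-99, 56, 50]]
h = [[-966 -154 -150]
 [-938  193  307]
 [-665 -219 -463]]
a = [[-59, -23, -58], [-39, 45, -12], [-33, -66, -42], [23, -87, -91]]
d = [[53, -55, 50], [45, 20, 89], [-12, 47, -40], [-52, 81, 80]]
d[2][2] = -40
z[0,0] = -73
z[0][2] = -64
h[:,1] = [-154, 193, -219]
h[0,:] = [-966, -154, -150]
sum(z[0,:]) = -163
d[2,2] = -40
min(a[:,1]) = -87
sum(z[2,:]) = 7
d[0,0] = 53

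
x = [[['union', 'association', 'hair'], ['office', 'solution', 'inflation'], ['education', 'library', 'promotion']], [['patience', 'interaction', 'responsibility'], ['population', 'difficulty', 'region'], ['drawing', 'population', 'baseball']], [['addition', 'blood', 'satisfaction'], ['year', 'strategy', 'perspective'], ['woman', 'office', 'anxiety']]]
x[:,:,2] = [['hair', 'inflation', 'promotion'], ['responsibility', 'region', 'baseball'], ['satisfaction', 'perspective', 'anxiety']]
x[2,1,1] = 'strategy'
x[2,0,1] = 'blood'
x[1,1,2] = 'region'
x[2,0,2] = 'satisfaction'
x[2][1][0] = 'year'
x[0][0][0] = 'union'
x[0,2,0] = 'education'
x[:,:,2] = [['hair', 'inflation', 'promotion'], ['responsibility', 'region', 'baseball'], ['satisfaction', 'perspective', 'anxiety']]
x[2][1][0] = 'year'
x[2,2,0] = 'woman'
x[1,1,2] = 'region'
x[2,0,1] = 'blood'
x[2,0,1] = 'blood'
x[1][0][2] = 'responsibility'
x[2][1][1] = 'strategy'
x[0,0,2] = 'hair'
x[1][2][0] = 'drawing'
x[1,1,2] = 'region'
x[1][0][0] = 'patience'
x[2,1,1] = 'strategy'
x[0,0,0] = 'union'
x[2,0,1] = 'blood'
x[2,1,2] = 'perspective'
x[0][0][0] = 'union'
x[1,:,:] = [['patience', 'interaction', 'responsibility'], ['population', 'difficulty', 'region'], ['drawing', 'population', 'baseball']]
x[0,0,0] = 'union'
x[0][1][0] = 'office'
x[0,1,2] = 'inflation'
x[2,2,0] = 'woman'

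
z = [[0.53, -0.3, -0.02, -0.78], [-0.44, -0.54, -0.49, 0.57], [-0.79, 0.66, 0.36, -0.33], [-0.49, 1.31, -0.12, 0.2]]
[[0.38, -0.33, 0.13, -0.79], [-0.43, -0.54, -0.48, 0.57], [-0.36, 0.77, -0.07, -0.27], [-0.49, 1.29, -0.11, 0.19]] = z@[[0.58,-0.11,0.41,-0.06], [-0.11,0.96,0.11,-0.02], [0.41,0.11,0.56,0.06], [-0.06,-0.02,0.06,0.98]]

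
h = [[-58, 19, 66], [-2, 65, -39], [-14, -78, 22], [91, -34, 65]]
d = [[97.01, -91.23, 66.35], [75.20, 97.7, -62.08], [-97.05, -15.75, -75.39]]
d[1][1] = 97.7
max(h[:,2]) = 66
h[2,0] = -14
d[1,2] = -62.08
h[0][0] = -58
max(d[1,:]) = 97.7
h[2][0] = -14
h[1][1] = 65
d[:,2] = [66.35, -62.08, -75.39]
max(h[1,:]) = 65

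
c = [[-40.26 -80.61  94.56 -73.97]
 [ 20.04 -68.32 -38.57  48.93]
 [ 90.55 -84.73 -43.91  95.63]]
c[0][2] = 94.56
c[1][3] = 48.93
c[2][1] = -84.73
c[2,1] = -84.73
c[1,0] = 20.04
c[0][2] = 94.56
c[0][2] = 94.56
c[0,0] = -40.26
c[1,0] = 20.04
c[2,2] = -43.91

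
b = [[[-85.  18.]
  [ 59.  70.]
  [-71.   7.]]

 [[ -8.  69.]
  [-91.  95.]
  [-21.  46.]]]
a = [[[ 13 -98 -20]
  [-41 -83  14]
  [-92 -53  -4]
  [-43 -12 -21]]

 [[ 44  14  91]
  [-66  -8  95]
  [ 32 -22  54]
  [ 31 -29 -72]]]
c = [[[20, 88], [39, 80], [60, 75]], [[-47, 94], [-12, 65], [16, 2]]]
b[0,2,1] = 7.0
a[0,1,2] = 14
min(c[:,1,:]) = -12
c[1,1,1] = 65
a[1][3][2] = -72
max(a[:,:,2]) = 95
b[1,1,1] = 95.0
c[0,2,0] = 60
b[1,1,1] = 95.0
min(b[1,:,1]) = 46.0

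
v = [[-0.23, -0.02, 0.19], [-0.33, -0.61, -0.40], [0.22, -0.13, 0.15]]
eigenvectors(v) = [[-0.31, 0.83, -0.03], [0.47, -0.31, 0.99], [-0.83, -0.47, 0.16]]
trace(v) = -0.69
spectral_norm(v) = 0.80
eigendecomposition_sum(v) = [[0.05, -0.01, 0.09],[-0.07, 0.02, -0.14],[0.12, -0.04, 0.24]] + [[-0.29,-0.02,0.09], [0.11,0.01,-0.04], [0.16,0.01,-0.05]] + [[0.01,0.02,0.01], [-0.37,-0.64,-0.23], [-0.06,-0.11,-0.04]]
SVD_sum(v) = [[-0.01, -0.01, -0.01], [-0.35, -0.59, -0.41], [0.03, 0.06, 0.04]] + [[-0.22,0.09,0.06],[0.02,-0.01,-0.01],[0.19,-0.07,-0.05]] + [[0.0, -0.09, 0.14], [0.00, -0.01, 0.01], [0.0, -0.11, 0.16]]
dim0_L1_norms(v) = [0.78, 0.76, 0.74]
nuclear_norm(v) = 1.39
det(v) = 0.07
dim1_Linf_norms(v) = [0.23, 0.61, 0.22]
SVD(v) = [[-0.02, 0.76, 0.64], [-1.00, -0.08, 0.06], [0.1, -0.64, 0.76]] @ diag([0.8040122608949734, 0.32312782189893724, 0.2595239777851014]) @ [[0.44,0.74,0.51], [-0.90,0.36,0.25], [0.00,-0.57,0.82]]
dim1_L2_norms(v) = [0.3, 0.8, 0.3]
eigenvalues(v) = [0.31, -0.33, -0.67]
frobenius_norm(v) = 0.90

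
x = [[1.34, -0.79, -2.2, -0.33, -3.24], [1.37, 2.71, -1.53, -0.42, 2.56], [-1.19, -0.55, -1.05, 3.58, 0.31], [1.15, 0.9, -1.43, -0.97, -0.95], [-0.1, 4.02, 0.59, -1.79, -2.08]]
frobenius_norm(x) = 9.05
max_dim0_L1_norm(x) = 9.14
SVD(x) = [[-0.18, -0.77, 0.44, 0.08, 0.41], [-0.31, 0.61, 0.65, 0.15, 0.28], [0.47, 0.00, 0.44, -0.76, -0.11], [-0.31, -0.17, 0.35, 0.13, -0.86], [-0.74, 0.01, -0.25, -0.62, 0.07]] @ diag([5.979557758552557, 4.854794209899261, 3.684615682303672, 3.00841161074637, 0.10212269929257908]) @ [[-0.25,-0.71,0.06,0.59,0.30],[-0.08,0.44,0.21,0.03,0.87],[0.38,0.14,-0.84,0.34,0.15],[0.48,-0.53,-0.06,-0.61,0.35],[0.75,0.08,0.5,0.41,-0.10]]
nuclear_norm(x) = 17.63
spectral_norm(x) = 5.98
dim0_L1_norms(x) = [5.15, 8.97, 6.8, 7.09, 9.14]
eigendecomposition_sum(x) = [[1.34+3.80j, (-0.54+5.8j), -0.77-2.70j, -1.28-3.86j, -0.76+1.24j], [(0.71-1.47j), 1.83-1.50j, -0.56+1.00j, (-0.75+1.48j), 0.58-0.13j], [0.17-0.10j, (0.29-0.03j), -0.12+0.06j, (-0.17+0.1j), 0.07+0.03j], [0.76+1.12j, 0.32+1.93j, -0.48-0.81j, (-0.75-1.14j), -0.14+0.47j], [0.01-1.72j, 1.06-2.26j, (-0.08+1.2j), -0.04+1.74j, 0.49-0.39j]] + [[1.34-3.80j, (-0.54-5.8j), (-0.77+2.7j), -1.28+3.86j, (-0.76-1.24j)], [(0.71+1.47j), (1.83+1.5j), (-0.56-1j), -0.75-1.48j, (0.58+0.13j)], [(0.17+0.1j), (0.29+0.03j), -0.12-0.06j, (-0.17-0.1j), 0.07-0.03j], [0.76-1.12j, (0.32-1.93j), (-0.48+0.81j), -0.75+1.14j, -0.14-0.47j], [0.01+1.72j, (1.06+2.26j), -0.08-1.20j, (-0.04-1.74j), 0.49+0.39j]] + [[-0.66-0.91j,-0.28-0.58j,-0.46+0.29j,(1.54+2.09j),-0.20-0.18j], [(-0.03-0.13j),-0.01-0.08j,-0.07+0.01j,(0.08+0.31j),(-0.01-0.03j)], [-0.77-0.67j,(-0.36-0.45j),(-0.34+0.35j),(1.77+1.53j),-0.21-0.12j], [(-0.18-0.58j),-0.04-0.35j,(-0.28+0.07j),0.43+1.33j,-0.07-0.13j], [-0.05+0.16j,-0.05+0.08j,(0.07+0.03j),0.12-0.36j,-0.00+0.04j]] + [[-0.66+0.91j, -0.28+0.58j, -0.46-0.29j, 1.54-2.09j, -0.20+0.18j], [-0.03+0.13j, (-0.01+0.08j), -0.07-0.01j, (0.08-0.31j), (-0.01+0.03j)], [-0.77+0.67j, (-0.36+0.45j), -0.34-0.35j, (1.77-1.53j), -0.21+0.12j], [-0.18+0.58j, (-0.04+0.35j), (-0.28-0.07j), (0.43-1.33j), -0.07+0.13j], [-0.05-0.16j, (-0.05-0.08j), 0.07-0.03j, 0.12+0.36j, (-0-0.04j)]] + [[(-0.01+0j), 0.86+0.00j, (0.26-0j), -0.84-0.00j, -1.31-0.00j],  [(0.01-0j), (-0.94-0j), -0.28+0.00j, 0.92+0.00j, 1.44+0.00j],  [0.00-0.00j, (-0.4-0j), (-0.12+0j), (0.39+0j), (0.6+0j)],  [(-0+0j), 0.34+0.00j, (0.1-0j), (-0.33-0j), -0.52-0.00j],  [(-0.02+0j), (2+0j), 0.60-0.00j, (-1.94-0j), -3.04-0.00j]]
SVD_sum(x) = [[0.28, 0.77, -0.07, -0.64, -0.33], [0.46, 1.29, -0.12, -1.08, -0.55], [-0.71, -1.99, 0.18, 1.65, 0.85], [0.47, 1.32, -0.12, -1.10, -0.56], [1.12, 3.14, -0.29, -2.61, -1.34]] + [[0.3, -1.66, -0.77, -0.12, -3.24], [-0.24, 1.33, 0.62, 0.10, 2.59], [-0.0, 0.01, 0.0, 0.00, 0.02], [0.07, -0.38, -0.17, -0.03, -0.73], [-0.00, 0.02, 0.01, 0.0, 0.05]] + [[0.62,0.22,-1.37,0.56,0.25], [0.91,0.33,-2.02,0.82,0.36], [0.61,0.22,-1.36,0.56,0.25], [0.48,0.18,-1.07,0.44,0.19], [-0.34,-0.12,0.76,-0.31,-0.14]] + [[0.11, -0.12, -0.01, -0.14, 0.08], [0.22, -0.24, -0.03, -0.28, 0.16], [-1.08, 1.20, 0.13, 1.38, -0.8], [0.19, -0.21, -0.02, -0.24, 0.14], [-0.88, 0.98, 0.1, 1.12, -0.66]] + [[0.03, 0.00, 0.02, 0.02, -0.0],[0.02, 0.0, 0.01, 0.01, -0.0],[-0.01, -0.0, -0.01, -0.00, 0.00],[-0.07, -0.01, -0.04, -0.04, 0.01],[0.01, 0.00, 0.00, 0.00, -0.00]]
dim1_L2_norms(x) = [4.23, 4.28, 3.97, 2.45, 4.9]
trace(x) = -0.05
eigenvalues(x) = [(2.78+0.83j), (2.78-0.83j), (-0.59+0.73j), (-0.59-0.73j), (-4.45+0j)]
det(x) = -32.86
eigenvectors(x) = [[-0.83+0.00j,-0.83-0.00j,0.68+0.00j,0.68-0.00j,(0.35+0j)], [0.24+0.24j,(0.24-0.24j),(0.08+0.03j),0.08-0.03j,(-0.39+0j)], [0.01+0.04j,0.01-0.04j,(0.6-0.14j),(0.6+0.14j),-0.16+0.00j], [-0.27+0.07j,-0.27-0.07j,0.35+0.12j,0.35-0.12j,0.14+0.00j], [0.33+0.12j,(0.33-0.12j),(-0.06-0.08j),-0.06+0.08j,(0.82+0j)]]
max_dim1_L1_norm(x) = 8.59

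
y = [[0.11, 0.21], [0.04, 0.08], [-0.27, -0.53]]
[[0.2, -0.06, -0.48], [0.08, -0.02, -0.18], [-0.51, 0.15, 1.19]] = y @ [[0.42,0.82,-1.23], [0.75,-0.7,-1.62]]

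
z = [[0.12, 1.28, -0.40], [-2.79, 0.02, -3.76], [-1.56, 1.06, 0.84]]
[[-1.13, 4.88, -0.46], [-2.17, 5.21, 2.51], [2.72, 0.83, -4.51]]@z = [[-13.03,-1.84,-18.28], [-18.71,-0.01,-16.61], [5.05,-1.28,-8.0]]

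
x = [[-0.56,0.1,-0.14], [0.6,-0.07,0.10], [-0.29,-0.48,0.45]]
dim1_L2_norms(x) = [0.59, 0.61, 0.72]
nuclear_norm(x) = 1.57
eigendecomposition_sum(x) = [[-0.61, 0.04, -0.08], [0.63, -0.04, 0.08], [0.11, -0.01, 0.02]] + [[0.00, 0.00, 0.00], [-0.01, -0.01, -0.0], [-0.01, -0.01, -0.00]] + [[0.05, 0.06, -0.06], [-0.01, -0.02, 0.02], [-0.39, -0.46, 0.44]]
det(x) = 0.00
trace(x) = -0.18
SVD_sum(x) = [[-0.54, -0.05, 0.01], [0.59, 0.05, -0.02], [-0.34, -0.03, 0.01]] + [[-0.02, 0.15, -0.15], [0.01, -0.12, 0.12], [0.05, -0.45, 0.44]] + [[0.00, -0.00, -0.0],[0.00, -0.00, -0.00],[0.0, -0.0, -0.00]]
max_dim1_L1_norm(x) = 1.22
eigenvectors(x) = [[0.69, 0.05, -0.13], [-0.71, -0.71, 0.04], [-0.13, -0.70, 0.99]]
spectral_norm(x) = 0.87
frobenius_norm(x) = 1.11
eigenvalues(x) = [-0.64, -0.01, 0.47]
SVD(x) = [[-0.62, 0.31, -0.72], [0.67, -0.25, -0.70], [-0.39, -0.92, -0.06]] @ diag([0.8725129696700777, 0.6883140760455233, 0.006697049730921158]) @ [[1.0, 0.09, -0.03], [-0.08, 0.71, -0.7], [-0.05, 0.7, 0.71]]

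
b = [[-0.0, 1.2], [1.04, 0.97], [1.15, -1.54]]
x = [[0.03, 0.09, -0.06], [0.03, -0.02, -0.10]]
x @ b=[[0.02, 0.22], [-0.14, 0.17]]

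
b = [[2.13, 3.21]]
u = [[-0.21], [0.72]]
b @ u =[[1.86]]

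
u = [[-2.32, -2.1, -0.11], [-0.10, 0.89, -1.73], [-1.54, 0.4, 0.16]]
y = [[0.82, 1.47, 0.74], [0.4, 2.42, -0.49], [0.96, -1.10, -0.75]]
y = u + [[3.14, 3.57, 0.85], [0.5, 1.53, 1.24], [2.5, -1.5, -0.91]]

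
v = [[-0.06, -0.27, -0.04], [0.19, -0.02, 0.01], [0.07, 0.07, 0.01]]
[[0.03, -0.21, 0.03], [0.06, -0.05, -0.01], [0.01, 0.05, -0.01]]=v @ [[0.32, -0.18, -0.07], [-0.18, 0.85, -0.14], [-0.07, -0.14, 0.42]]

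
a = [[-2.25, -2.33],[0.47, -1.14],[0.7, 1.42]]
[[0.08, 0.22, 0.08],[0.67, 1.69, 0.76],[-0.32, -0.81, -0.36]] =a @ [[0.40, 1.01, 0.46], [-0.42, -1.07, -0.48]]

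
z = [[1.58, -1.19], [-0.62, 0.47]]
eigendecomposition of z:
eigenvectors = [[0.93, 0.60], [-0.37, 0.8]]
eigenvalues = [2.05, 0.0]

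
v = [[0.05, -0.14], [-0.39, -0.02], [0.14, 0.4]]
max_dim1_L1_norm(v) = 0.54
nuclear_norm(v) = 0.83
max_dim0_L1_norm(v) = 0.58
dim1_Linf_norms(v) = [0.14, 0.39, 0.4]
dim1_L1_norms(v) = [0.19, 0.41, 0.54]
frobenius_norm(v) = 0.60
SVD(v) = [[0.14, -0.38],[0.59, 0.78],[-0.8, 0.5]] @ diag([0.48370857291079716, 0.34673623475575793]) @ [[-0.69, -0.72], [-0.72, 0.69]]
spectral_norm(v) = 0.48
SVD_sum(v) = [[-0.05, -0.05], [-0.20, -0.21], [0.27, 0.28]] + [[0.1,  -0.09], [-0.19,  0.19], [-0.13,  0.12]]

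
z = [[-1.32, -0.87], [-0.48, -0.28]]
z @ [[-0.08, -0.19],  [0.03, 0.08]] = [[0.08,0.18], [0.03,0.07]]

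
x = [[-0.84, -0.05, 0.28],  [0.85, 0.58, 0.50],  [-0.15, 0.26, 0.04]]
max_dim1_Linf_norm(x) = 0.85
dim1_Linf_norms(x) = [0.84, 0.85, 0.26]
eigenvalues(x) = [0.78, -0.62, -0.37]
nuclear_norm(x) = 2.18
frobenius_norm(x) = 1.48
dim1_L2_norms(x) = [0.89, 1.14, 0.3]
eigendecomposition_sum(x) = [[0.01, 0.02, 0.01], [0.27, 0.6, 0.5], [0.09, 0.21, 0.17]] + [[-1.19, -0.19, 0.64], [1.13, 0.18, -0.61], [-0.71, -0.11, 0.38]] + [[0.34,0.12,-0.38], [-0.55,-0.19,0.61], [0.47,0.17,-0.52]]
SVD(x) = [[-0.55,  -0.78,  -0.3], [0.83,  -0.52,  -0.17], [-0.02,  -0.35,  0.94]] @ diag([1.3059401052049022, 0.6614532214956258, 0.21000018426293698]) @ [[0.9, 0.39, 0.2], [0.40, -0.53, -0.75], [-0.18, 0.75, -0.64]]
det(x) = 0.18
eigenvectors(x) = [[0.03, 0.66, 0.43], [0.94, -0.63, -0.69], [0.33, 0.40, 0.59]]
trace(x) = -0.22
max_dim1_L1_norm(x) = 1.93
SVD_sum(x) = [[-0.65, -0.28, -0.14], [0.98, 0.42, 0.22], [-0.02, -0.01, -0.01]] + [[-0.2, 0.28, 0.38], [-0.14, 0.18, 0.26], [-0.09, 0.12, 0.17]] + [[0.01, -0.05, 0.04], [0.01, -0.03, 0.02], [-0.04, 0.15, -0.13]]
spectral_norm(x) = 1.31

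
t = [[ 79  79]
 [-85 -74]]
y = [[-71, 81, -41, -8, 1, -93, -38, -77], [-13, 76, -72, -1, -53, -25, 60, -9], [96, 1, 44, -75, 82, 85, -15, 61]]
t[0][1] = 79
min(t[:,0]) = -85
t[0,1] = 79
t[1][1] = -74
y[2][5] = 85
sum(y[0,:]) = -246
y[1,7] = -9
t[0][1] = 79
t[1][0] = -85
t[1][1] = -74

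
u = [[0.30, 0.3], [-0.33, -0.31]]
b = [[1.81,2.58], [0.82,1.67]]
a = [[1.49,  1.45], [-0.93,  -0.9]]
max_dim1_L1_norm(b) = 4.39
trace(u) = -0.01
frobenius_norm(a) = 2.45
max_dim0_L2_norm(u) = 0.45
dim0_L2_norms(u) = [0.45, 0.43]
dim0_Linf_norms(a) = [1.49, 1.45]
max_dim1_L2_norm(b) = 3.15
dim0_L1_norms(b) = [2.63, 4.25]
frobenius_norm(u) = 0.62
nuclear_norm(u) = 0.63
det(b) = 0.91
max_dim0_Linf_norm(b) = 2.58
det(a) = 0.01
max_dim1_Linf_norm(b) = 2.58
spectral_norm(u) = 0.62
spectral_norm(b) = 3.65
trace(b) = 3.48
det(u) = 0.01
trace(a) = 0.59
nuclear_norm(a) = 2.45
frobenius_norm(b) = 3.66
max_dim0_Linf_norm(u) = 0.33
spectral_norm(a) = 2.45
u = b @ a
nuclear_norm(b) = 3.90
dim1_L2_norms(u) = [0.42, 0.45]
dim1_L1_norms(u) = [0.6, 0.64]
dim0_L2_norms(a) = [1.76, 1.71]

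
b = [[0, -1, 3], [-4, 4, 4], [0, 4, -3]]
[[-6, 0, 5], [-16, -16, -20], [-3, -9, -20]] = b@[[-2, 0, 0], [-3, -3, -5], [-3, -1, 0]]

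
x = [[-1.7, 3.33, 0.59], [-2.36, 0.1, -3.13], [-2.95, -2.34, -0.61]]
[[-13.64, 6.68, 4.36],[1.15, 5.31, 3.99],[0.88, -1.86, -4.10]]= x @ [[2.20, -0.63, 0.32], [-2.60, 1.89, 1.73], [-2.11, -1.16, -1.46]]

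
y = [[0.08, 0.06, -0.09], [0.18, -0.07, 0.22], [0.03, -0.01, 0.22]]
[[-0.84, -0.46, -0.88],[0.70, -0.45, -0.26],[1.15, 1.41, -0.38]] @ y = [[-0.18, -0.01, -0.22], [-0.03, 0.08, -0.22], [0.33, -0.03, 0.12]]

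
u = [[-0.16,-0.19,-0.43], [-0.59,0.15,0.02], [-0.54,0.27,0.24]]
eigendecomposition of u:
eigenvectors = [[0.46, -0.71, -0.22],  [-0.48, -0.64, -0.86],  [-0.75, -0.29, 0.46]]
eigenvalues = [0.74, -0.5, -0.01]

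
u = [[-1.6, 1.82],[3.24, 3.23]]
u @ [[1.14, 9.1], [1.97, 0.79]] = [[1.76, -13.12], [10.06, 32.04]]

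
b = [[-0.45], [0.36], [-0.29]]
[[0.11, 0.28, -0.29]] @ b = [[0.14]]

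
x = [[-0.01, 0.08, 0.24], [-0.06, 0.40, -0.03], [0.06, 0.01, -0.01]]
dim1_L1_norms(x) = [0.33, 0.49, 0.08]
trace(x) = 0.38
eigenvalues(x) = [0.38, -0.13, 0.12]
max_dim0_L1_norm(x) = 0.49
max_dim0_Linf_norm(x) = 0.4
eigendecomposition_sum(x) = [[-0.02,  0.1,  -0.02], [-0.07,  0.41,  -0.08], [-0.00,  0.03,  -0.00]] + [[-0.06, 0.01, 0.13], [-0.01, 0.00, 0.01], [0.03, -0.0, -0.07]] + [[0.07, -0.02, 0.13],[0.02, -0.01, 0.03],[0.03, -0.01, 0.06]]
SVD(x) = [[-0.23,0.97,0.04], [-0.97,-0.23,-0.01], [-0.00,-0.04,1.00]] @ diag([0.4129894480774757, 0.24111707976390165, 0.06084627862729422]) @ [[0.15,-0.99,-0.06],  [0.01,-0.06,1.00],  [0.99,0.15,0.00]]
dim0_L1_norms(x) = [0.13, 0.49, 0.28]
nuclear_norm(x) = 0.71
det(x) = -0.01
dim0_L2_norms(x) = [0.09, 0.41, 0.24]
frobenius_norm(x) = 0.48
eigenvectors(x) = [[-0.23, -0.89, 0.88], [-0.97, -0.07, 0.24], [-0.06, 0.46, 0.41]]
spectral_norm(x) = 0.41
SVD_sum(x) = [[-0.01, 0.09, 0.01], [-0.06, 0.4, 0.03], [-0.0, 0.00, 0.0]] + [[0.00, -0.01, 0.23], [-0.0, 0.0, -0.06], [-0.0, 0.00, -0.01]] + [[0.00, 0.00, 0.00], [-0.0, -0.00, -0.0], [0.06, 0.01, 0.0]]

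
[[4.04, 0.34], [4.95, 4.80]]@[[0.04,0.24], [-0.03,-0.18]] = [[0.15, 0.91], [0.05, 0.32]]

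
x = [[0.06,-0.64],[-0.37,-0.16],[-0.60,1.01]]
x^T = [[0.06, -0.37, -0.60], [-0.64, -0.16, 1.01]]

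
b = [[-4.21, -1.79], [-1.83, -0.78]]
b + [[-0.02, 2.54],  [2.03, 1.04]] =[[-4.23, 0.75], [0.20, 0.26]]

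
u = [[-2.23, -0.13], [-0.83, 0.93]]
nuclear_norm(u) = 3.30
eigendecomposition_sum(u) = [[-2.24,-0.09], [-0.58,-0.02]] + [[0.01, -0.04],[-0.25, 0.95]]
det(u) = -2.18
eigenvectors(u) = [[-0.97, 0.04], [-0.25, -1.00]]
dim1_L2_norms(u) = [2.23, 1.25]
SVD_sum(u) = [[-2.20, 0.22], [-0.91, 0.09]] + [[-0.03, -0.35], [0.08, 0.84]]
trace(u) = -1.30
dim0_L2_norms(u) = [2.38, 0.94]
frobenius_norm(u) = 2.56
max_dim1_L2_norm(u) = 2.23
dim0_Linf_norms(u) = [2.23, 0.93]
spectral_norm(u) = 2.39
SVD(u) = [[-0.92,  -0.38],  [-0.38,  0.92]] @ diag([2.389543669209111, 0.913061363185771]) @ [[1.00, -0.10], [0.10, 1.0]]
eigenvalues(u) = [-2.26, 0.96]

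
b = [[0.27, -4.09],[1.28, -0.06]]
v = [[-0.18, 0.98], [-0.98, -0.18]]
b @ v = [[3.96, 1.00], [-0.17, 1.27]]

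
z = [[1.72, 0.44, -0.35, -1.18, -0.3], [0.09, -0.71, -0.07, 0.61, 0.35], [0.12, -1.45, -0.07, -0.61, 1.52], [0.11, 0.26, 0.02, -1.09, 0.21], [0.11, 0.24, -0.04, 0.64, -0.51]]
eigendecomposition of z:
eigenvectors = [[0.99,0.31,0.2,0.26,-0.13], [0.06,-0.43,0.61,0.10,-0.19], [0.06,0.31,0.14,0.94,-0.91], [0.05,0.67,0.30,0.10,-0.17], [0.07,-0.42,0.69,0.15,0.29]]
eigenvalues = [1.64, -1.33, 0.0, -0.01, -0.97]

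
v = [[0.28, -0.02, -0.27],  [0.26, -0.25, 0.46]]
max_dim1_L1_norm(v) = 0.97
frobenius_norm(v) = 0.70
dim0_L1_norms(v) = [0.54, 0.27, 0.73]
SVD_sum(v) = [[-0.04, 0.05, -0.11],[0.19, -0.23, 0.5]] + [[0.32, -0.07, -0.16], [0.07, -0.02, -0.04]]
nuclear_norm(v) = 0.97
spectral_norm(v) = 0.59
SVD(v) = [[-0.23,0.97],[0.97,0.23]] @ diag([0.593654673991496, 0.3754652154967896]) @ [[0.32, -0.4, 0.86],[0.88, -0.2, -0.42]]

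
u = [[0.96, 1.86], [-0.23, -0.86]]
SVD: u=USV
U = [[-0.92,0.39],[0.39,0.92]]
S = [2.27, 0.18]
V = [[-0.43, -0.9],  [0.90, -0.43]]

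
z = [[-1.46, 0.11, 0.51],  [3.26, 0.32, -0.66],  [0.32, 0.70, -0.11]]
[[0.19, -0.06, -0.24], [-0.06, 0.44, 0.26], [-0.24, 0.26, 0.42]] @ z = [[-0.55, -0.17, 0.16], [1.61, 0.32, -0.35], [1.33, 0.35, -0.34]]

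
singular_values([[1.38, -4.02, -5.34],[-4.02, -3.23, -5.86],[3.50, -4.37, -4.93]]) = [11.49, 5.58, 0.08]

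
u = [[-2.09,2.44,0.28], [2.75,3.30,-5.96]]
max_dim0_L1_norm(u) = 6.24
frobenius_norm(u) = 8.02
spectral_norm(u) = 7.35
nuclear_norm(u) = 10.57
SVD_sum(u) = [[0.04, 0.05, -0.09], [2.72, 3.33, -5.95]] + [[-2.13, 2.39, 0.37], [0.03, -0.03, -0.01]]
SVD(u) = [[0.01, 1.00], [1.00, -0.01]] @ diag([7.347337765367109, 3.223480690435456]) @ [[0.37, 0.45, -0.81], [-0.66, 0.74, 0.11]]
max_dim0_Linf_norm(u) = 5.96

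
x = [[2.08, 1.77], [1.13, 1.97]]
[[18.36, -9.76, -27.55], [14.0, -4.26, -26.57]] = x @ [[5.43, -5.57, -3.45], [3.99, 1.03, -11.51]]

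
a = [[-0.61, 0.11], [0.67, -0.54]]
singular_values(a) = [1.03, 0.25]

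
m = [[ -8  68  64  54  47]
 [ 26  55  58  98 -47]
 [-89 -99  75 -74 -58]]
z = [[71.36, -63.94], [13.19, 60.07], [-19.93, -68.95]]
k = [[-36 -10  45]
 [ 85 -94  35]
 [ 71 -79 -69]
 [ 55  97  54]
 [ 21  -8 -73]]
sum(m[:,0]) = -71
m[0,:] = [-8, 68, 64, 54, 47]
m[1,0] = 26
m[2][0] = -89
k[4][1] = -8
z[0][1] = -63.94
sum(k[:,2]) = -8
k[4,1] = -8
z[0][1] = -63.94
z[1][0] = 13.19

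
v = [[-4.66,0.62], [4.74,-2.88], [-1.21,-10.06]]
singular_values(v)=[10.5, 6.73]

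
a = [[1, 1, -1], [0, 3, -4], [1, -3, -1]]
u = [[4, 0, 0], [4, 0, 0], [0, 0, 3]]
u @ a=[[4, 4, -4], [4, 4, -4], [3, -9, -3]]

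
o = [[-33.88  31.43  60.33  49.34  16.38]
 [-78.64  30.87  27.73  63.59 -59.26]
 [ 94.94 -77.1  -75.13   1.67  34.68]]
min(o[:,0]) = -78.64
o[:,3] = [49.34, 63.59, 1.67]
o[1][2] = 27.73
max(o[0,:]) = 60.33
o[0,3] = 49.34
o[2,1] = -77.1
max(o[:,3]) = 63.59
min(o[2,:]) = -77.1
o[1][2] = 27.73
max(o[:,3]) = 63.59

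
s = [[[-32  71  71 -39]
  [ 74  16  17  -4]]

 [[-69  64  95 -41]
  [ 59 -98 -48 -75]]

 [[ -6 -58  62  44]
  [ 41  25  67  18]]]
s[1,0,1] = 64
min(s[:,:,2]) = -48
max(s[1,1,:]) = 59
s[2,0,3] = 44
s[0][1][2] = 17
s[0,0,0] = -32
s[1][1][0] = 59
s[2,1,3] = 18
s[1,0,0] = -69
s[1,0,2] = 95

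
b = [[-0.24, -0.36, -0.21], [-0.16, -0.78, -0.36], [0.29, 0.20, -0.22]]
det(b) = -0.05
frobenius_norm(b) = 1.08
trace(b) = -1.24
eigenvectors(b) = [[(-0.52+0j),  (0.33-0.17j),  0.33+0.17j], [0.52+0.00j,  (0.59-0.29j),  (0.59+0.29j)], [(-0.68+0j),  (-0.66+0j),  (-0.66-0j)]]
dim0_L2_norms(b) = [0.41, 0.88, 0.47]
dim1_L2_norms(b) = [0.48, 0.87, 0.42]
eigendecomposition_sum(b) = [[-0.10+0.00j, 0.06-0.00j, 0.00-0.00j],[0.10-0.00j, (-0.06+0j), (-0+0j)],[-0.13+0.00j, 0.07-0.00j, -0j]] + [[-0.07+0.12j, -0.21-0.34j, (-0.11-0.35j)],[-0.13+0.21j, -0.36-0.60j, -0.18-0.62j],[(0.21-0.13j), (0.06+0.71j), -0.11+0.64j]] + [[-0.07-0.12j, -0.21+0.34j, -0.11+0.35j], [-0.13-0.21j, (-0.36+0.6j), (-0.18+0.62j)], [0.21+0.13j, 0.06-0.71j, (-0.11-0.64j)]]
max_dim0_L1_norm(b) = 1.34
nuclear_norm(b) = 1.51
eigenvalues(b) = [(-0.15+0j), (-0.54+0.16j), (-0.54-0.16j)]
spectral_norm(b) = 1.00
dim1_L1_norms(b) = [0.81, 1.3, 0.71]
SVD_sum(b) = [[-0.14, -0.41, -0.17], [-0.26, -0.76, -0.32], [0.06, 0.16, 0.07]] + [[-0.02,-0.0,0.03], [0.07,0.01,-0.07], [0.25,0.03,-0.27]] + [[-0.07, 0.05, -0.06], [0.04, -0.03, 0.03], [-0.02, 0.01, -0.01]]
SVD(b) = [[-0.47, 0.09, 0.88], [-0.87, -0.25, -0.43], [0.18, -0.96, 0.20]] @ diag([1.0010182769017655, 0.38642249770620773, 0.12664936863291512]) @ [[0.30, 0.88, 0.37], [-0.68, -0.08, 0.73], [-0.67, 0.47, -0.57]]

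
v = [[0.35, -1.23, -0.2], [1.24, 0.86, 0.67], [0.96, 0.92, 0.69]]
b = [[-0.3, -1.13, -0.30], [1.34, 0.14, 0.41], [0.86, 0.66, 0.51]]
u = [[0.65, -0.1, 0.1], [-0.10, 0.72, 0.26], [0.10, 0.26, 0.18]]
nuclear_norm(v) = 3.53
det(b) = 0.20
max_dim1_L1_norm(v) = 2.77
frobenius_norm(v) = 2.58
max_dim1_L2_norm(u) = 0.77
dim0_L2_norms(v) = [1.61, 1.76, 0.98]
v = u + b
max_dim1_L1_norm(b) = 2.03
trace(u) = 1.55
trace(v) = 1.90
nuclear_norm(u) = 1.55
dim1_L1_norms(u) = [0.85, 1.08, 0.54]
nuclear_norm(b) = 3.07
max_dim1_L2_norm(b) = 1.41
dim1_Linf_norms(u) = [0.65, 0.72, 0.26]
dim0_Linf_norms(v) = [1.24, 1.23, 0.69]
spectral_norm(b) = 1.97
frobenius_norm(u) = 1.07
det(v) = 0.19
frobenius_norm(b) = 2.21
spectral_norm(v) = 2.31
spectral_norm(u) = 0.84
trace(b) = 0.35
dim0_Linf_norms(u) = [0.65, 0.72, 0.26]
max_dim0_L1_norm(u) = 1.08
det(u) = 0.03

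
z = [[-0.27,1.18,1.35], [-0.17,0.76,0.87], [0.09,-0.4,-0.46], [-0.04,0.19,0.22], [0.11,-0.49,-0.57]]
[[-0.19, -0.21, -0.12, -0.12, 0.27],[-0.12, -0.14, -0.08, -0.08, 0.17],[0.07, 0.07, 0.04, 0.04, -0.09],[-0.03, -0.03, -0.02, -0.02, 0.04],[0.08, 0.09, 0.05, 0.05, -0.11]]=z @[[-0.17, -0.05, -0.03, -0.03, -0.29], [-0.11, -0.09, -0.05, -0.05, 0.05], [-0.08, -0.09, -0.05, -0.05, 0.10]]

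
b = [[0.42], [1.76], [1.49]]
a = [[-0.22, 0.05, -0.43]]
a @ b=[[-0.65]]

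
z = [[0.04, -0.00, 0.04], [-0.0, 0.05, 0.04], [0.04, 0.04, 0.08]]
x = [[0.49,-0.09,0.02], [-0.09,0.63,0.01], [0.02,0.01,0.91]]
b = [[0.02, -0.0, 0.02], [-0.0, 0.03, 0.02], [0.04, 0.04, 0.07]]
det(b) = 0.00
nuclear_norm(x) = 2.03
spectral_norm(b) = 0.10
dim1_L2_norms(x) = [0.5, 0.64, 0.91]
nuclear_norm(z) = 0.17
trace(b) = 0.12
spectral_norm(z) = 0.12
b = x @ z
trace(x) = 2.03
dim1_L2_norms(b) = [0.03, 0.04, 0.09]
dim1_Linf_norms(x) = [0.49, 0.63, 0.91]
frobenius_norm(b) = 0.10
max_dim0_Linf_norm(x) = 0.91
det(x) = 0.27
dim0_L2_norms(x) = [0.5, 0.64, 0.91]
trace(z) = 0.17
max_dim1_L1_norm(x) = 0.94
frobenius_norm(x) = 1.22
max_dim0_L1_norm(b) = 0.11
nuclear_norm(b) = 0.12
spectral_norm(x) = 0.91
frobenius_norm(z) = 0.13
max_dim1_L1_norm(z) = 0.16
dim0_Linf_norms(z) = [0.04, 0.05, 0.08]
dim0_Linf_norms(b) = [0.04, 0.04, 0.07]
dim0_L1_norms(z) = [0.08, 0.09, 0.16]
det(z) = 0.00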